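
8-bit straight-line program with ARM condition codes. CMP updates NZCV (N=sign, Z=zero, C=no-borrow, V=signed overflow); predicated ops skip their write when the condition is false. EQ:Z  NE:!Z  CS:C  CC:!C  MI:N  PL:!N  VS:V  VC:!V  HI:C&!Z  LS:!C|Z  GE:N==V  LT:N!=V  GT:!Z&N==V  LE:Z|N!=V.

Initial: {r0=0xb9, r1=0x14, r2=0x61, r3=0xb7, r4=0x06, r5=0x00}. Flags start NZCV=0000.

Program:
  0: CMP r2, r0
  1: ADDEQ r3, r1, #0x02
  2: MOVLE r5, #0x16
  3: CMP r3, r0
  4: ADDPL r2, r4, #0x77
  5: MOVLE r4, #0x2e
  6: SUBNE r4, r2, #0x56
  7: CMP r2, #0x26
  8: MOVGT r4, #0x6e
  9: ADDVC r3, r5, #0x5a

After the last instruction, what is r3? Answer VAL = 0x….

VAL = 0x5a

0: ✓ CMP  NZCV=1001
1: · ADDEQ
2: · MOVLE
3: ✓ CMP  NZCV=1000
4: · ADDPL
5: ✓ MOVLE  r4←0x2e
6: ✓ SUBNE  r4←0x0b
7: ✓ CMP  NZCV=0010
8: ✓ MOVGT  r4←0x6e
9: ✓ ADDVC  r3←0x5a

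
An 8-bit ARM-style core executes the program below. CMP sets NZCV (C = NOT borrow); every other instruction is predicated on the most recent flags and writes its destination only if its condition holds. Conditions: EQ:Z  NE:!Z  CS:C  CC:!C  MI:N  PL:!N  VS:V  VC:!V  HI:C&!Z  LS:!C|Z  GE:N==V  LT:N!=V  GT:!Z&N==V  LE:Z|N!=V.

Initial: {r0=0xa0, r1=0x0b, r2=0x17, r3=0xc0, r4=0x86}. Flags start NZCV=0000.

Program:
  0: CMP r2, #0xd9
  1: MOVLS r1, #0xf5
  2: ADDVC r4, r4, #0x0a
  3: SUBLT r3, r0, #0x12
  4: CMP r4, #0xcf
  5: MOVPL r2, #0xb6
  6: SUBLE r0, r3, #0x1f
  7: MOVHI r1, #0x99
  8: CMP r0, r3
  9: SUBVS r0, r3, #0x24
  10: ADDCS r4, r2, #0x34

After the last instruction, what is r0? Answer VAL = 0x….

VAL = 0xa1

[0] flags=0000 → (cmp)
[1] flags=0000 LS?T → r1=0xf5
[2] flags=0000 VC?T → r4=0x90
[3] flags=0000 LT?F → skip
[4] flags=1000 → (cmp)
[5] flags=1000 PL?F → skip
[6] flags=1000 LE?T → r0=0xa1
[7] flags=1000 HI?F → skip
[8] flags=1000 → (cmp)
[9] flags=1000 VS?F → skip
[10] flags=1000 CS?F → skip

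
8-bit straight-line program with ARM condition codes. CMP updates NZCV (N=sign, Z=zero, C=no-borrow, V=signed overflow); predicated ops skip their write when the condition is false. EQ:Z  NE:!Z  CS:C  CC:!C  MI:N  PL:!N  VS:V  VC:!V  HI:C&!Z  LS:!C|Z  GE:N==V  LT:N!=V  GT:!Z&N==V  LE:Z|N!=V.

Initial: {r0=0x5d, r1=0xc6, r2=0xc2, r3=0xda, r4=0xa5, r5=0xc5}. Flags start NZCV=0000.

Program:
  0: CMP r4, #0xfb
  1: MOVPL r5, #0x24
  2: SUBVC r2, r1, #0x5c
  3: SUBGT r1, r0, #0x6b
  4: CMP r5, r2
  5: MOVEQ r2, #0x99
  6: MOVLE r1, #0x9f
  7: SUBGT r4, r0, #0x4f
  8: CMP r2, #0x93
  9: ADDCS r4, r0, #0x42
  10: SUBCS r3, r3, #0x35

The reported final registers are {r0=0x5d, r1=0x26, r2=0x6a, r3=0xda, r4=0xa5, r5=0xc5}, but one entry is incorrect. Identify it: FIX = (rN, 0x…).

FIX = (r1, 0x9f)

0: ✓ CMP  NZCV=1000
1: · MOVPL
2: ✓ SUBVC  r2←0x6a
3: · SUBGT
4: ✓ CMP  NZCV=0011
5: · MOVEQ
6: ✓ MOVLE  r1←0x9f
7: · SUBGT
8: ✓ CMP  NZCV=1001
9: · ADDCS
10: · SUBCS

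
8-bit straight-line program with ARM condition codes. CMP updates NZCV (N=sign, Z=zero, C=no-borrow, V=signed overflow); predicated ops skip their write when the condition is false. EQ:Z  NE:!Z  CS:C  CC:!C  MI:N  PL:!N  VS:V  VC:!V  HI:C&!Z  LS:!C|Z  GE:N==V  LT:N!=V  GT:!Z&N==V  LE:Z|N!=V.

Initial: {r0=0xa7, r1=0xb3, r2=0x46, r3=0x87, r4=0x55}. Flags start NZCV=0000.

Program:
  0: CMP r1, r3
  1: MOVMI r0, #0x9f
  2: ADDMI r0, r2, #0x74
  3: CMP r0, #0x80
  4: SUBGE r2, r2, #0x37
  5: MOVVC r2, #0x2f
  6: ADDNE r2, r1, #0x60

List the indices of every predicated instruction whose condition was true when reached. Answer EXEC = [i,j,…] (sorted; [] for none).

EXEC = [4,5,6]

[0] flags=0010 → (cmp)
[1] flags=0010 MI?F → skip
[2] flags=0010 MI?F → skip
[3] flags=0010 → (cmp)
[4] flags=0010 GE?T → r2=0x0f
[5] flags=0010 VC?T → r2=0x2f
[6] flags=0010 NE?T → r2=0x13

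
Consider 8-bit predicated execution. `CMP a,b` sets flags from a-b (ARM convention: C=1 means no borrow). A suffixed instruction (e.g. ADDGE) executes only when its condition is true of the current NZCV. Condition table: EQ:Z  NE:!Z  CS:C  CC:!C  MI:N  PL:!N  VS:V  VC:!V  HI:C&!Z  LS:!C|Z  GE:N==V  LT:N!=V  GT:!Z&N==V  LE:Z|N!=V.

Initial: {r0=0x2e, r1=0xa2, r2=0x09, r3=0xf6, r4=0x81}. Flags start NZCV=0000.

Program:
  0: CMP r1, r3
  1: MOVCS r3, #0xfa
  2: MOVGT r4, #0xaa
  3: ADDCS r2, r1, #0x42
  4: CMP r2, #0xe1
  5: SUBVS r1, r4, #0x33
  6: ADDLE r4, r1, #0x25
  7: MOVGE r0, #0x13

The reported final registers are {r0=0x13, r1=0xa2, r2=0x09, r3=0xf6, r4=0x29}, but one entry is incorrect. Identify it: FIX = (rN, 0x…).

0: ✓ CMP  NZCV=1000
1: · MOVCS
2: · MOVGT
3: · ADDCS
4: ✓ CMP  NZCV=0000
5: · SUBVS
6: · ADDLE
7: ✓ MOVGE  r0←0x13

FIX = (r4, 0x81)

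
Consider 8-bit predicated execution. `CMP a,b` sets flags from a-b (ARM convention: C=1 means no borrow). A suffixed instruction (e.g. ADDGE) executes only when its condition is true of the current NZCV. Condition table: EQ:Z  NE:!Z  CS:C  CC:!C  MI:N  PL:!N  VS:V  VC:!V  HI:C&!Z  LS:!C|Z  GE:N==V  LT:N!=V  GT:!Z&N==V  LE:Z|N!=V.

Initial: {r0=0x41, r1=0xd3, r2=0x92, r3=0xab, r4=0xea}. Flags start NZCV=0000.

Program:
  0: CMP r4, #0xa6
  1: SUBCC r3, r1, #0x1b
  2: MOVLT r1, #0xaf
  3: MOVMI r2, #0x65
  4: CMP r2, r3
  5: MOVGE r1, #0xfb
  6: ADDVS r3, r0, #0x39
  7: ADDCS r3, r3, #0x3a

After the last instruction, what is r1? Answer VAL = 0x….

VAL = 0xd3

[0] flags=0010 → (cmp)
[1] flags=0010 CC?F → skip
[2] flags=0010 LT?F → skip
[3] flags=0010 MI?F → skip
[4] flags=1000 → (cmp)
[5] flags=1000 GE?F → skip
[6] flags=1000 VS?F → skip
[7] flags=1000 CS?F → skip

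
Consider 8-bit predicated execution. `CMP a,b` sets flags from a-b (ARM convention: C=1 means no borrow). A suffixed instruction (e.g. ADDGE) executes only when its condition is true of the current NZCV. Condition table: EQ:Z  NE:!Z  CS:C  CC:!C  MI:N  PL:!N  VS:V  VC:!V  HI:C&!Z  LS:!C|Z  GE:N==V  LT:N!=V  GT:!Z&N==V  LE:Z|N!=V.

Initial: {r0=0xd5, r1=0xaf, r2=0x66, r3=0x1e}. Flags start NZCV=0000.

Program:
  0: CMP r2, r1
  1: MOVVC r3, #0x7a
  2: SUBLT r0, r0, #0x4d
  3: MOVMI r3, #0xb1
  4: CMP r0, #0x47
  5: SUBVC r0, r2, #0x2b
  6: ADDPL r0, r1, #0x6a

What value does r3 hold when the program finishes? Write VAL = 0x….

VAL = 0xb1

0: ✓ CMP  NZCV=1001
1: · MOVVC
2: · SUBLT
3: ✓ MOVMI  r3←0xb1
4: ✓ CMP  NZCV=1010
5: ✓ SUBVC  r0←0x3b
6: · ADDPL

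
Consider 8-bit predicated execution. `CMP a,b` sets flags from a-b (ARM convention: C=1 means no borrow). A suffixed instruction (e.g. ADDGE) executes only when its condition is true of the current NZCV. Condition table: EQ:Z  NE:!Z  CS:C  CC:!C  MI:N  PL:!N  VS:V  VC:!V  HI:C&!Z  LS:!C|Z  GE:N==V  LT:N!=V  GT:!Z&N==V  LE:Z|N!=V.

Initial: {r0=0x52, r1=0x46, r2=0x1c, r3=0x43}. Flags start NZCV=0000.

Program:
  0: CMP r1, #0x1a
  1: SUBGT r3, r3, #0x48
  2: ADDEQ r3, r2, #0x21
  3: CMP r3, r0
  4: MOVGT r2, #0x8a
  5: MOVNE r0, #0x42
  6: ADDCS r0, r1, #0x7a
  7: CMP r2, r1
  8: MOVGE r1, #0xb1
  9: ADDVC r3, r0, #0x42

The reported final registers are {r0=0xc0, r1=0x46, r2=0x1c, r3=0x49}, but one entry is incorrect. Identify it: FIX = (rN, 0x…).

[0] flags=0010 → (cmp)
[1] flags=0010 GT?T → r3=0xfb
[2] flags=0010 EQ?F → skip
[3] flags=1010 → (cmp)
[4] flags=1010 GT?F → skip
[5] flags=1010 NE?T → r0=0x42
[6] flags=1010 CS?T → r0=0xc0
[7] flags=1000 → (cmp)
[8] flags=1000 GE?F → skip
[9] flags=1000 VC?T → r3=0x02

FIX = (r3, 0x02)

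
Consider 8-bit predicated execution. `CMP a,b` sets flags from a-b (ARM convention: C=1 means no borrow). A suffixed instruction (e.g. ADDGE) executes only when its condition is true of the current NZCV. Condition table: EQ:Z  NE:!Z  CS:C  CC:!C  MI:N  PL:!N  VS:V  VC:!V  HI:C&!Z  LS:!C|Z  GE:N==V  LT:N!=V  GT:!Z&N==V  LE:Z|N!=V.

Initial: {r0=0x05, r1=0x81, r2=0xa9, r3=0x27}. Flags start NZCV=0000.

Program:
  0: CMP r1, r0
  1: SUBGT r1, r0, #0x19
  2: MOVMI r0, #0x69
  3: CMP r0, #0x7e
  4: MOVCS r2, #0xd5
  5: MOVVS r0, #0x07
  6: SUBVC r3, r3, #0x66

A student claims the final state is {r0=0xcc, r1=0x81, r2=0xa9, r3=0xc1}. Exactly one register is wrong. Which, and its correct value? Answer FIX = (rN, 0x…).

FIX = (r0, 0x05)

[0] flags=0011 → (cmp)
[1] flags=0011 GT?F → skip
[2] flags=0011 MI?F → skip
[3] flags=1000 → (cmp)
[4] flags=1000 CS?F → skip
[5] flags=1000 VS?F → skip
[6] flags=1000 VC?T → r3=0xc1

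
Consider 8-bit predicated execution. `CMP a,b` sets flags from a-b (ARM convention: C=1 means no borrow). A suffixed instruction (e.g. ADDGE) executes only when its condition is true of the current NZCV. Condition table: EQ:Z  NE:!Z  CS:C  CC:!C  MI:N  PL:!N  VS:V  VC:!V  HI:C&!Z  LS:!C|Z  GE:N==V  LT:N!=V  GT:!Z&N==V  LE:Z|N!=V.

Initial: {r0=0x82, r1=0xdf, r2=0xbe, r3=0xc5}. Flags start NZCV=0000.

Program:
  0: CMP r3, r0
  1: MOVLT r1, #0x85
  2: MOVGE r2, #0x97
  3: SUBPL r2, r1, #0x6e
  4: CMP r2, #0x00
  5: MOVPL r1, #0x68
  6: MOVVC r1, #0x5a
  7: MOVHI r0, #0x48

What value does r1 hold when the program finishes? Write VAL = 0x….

VAL = 0x5a

[0] flags=0010 → (cmp)
[1] flags=0010 LT?F → skip
[2] flags=0010 GE?T → r2=0x97
[3] flags=0010 PL?T → r2=0x71
[4] flags=0010 → (cmp)
[5] flags=0010 PL?T → r1=0x68
[6] flags=0010 VC?T → r1=0x5a
[7] flags=0010 HI?T → r0=0x48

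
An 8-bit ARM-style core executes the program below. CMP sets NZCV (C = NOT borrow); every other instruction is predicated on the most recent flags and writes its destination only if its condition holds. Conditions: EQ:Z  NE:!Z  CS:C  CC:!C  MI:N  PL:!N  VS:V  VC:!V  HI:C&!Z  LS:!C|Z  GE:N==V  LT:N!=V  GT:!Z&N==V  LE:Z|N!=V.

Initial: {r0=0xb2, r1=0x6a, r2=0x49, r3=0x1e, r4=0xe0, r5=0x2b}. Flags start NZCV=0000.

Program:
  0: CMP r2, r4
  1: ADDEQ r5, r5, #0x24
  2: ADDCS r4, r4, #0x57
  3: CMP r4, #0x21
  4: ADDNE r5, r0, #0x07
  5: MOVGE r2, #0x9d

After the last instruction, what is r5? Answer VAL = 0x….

VAL = 0xb9

0: ✓ CMP  NZCV=0000
1: · ADDEQ
2: · ADDCS
3: ✓ CMP  NZCV=1010
4: ✓ ADDNE  r5←0xb9
5: · MOVGE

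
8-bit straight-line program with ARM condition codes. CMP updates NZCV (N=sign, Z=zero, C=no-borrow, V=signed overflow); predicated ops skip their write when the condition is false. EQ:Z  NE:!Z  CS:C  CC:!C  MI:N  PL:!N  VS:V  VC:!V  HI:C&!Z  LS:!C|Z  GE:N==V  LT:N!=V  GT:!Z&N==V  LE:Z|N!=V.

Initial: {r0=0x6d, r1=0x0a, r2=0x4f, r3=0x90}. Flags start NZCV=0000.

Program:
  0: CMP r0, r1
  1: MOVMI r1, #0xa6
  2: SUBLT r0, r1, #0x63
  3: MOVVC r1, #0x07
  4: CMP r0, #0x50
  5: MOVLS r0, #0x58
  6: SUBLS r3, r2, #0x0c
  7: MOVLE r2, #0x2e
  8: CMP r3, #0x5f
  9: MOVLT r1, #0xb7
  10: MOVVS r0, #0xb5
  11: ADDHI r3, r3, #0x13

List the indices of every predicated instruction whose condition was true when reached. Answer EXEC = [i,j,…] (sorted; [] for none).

EXEC = [3,9,10,11]

0: ✓ CMP  NZCV=0010
1: · MOVMI
2: · SUBLT
3: ✓ MOVVC  r1←0x07
4: ✓ CMP  NZCV=0010
5: · MOVLS
6: · SUBLS
7: · MOVLE
8: ✓ CMP  NZCV=0011
9: ✓ MOVLT  r1←0xb7
10: ✓ MOVVS  r0←0xb5
11: ✓ ADDHI  r3←0xa3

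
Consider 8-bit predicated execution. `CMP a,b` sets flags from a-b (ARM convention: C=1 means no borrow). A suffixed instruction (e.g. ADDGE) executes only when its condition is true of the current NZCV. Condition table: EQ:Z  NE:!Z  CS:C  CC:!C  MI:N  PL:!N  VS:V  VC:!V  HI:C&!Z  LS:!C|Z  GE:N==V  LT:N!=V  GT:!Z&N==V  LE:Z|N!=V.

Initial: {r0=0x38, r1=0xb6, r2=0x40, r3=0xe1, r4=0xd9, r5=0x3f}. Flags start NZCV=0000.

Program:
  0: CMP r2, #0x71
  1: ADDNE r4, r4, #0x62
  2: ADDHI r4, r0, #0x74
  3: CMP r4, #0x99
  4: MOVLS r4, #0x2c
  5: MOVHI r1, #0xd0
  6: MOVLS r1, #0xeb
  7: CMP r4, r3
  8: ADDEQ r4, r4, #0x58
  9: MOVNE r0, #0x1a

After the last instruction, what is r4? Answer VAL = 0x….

VAL = 0x2c

[0] flags=1000 → (cmp)
[1] flags=1000 NE?T → r4=0x3b
[2] flags=1000 HI?F → skip
[3] flags=1001 → (cmp)
[4] flags=1001 LS?T → r4=0x2c
[5] flags=1001 HI?F → skip
[6] flags=1001 LS?T → r1=0xeb
[7] flags=0000 → (cmp)
[8] flags=0000 EQ?F → skip
[9] flags=0000 NE?T → r0=0x1a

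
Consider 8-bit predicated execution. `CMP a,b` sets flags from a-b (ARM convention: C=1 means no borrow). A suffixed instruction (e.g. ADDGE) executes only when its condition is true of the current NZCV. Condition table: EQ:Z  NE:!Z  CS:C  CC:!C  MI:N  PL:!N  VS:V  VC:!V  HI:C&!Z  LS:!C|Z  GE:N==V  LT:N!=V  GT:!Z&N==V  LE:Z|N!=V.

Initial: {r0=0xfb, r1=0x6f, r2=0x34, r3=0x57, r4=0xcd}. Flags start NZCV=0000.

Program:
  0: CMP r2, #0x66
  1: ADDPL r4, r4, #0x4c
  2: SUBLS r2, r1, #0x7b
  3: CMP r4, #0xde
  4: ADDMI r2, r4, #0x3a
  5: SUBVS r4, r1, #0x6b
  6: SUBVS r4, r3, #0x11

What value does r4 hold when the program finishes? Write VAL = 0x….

VAL = 0xcd

0: ✓ CMP  NZCV=1000
1: · ADDPL
2: ✓ SUBLS  r2←0xf4
3: ✓ CMP  NZCV=1000
4: ✓ ADDMI  r2←0x07
5: · SUBVS
6: · SUBVS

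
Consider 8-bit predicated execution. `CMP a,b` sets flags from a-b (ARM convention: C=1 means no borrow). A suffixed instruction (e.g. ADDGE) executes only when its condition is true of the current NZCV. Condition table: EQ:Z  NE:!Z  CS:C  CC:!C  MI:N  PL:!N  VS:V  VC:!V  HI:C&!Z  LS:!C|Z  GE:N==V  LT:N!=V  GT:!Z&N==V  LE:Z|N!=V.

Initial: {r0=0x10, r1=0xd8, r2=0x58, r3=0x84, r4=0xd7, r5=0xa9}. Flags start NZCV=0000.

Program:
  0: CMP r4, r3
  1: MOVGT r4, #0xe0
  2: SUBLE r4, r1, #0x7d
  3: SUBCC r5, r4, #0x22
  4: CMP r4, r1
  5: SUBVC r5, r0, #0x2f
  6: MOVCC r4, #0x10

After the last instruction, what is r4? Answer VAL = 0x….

[0] flags=0010 → (cmp)
[1] flags=0010 GT?T → r4=0xe0
[2] flags=0010 LE?F → skip
[3] flags=0010 CC?F → skip
[4] flags=0010 → (cmp)
[5] flags=0010 VC?T → r5=0xe1
[6] flags=0010 CC?F → skip

VAL = 0xe0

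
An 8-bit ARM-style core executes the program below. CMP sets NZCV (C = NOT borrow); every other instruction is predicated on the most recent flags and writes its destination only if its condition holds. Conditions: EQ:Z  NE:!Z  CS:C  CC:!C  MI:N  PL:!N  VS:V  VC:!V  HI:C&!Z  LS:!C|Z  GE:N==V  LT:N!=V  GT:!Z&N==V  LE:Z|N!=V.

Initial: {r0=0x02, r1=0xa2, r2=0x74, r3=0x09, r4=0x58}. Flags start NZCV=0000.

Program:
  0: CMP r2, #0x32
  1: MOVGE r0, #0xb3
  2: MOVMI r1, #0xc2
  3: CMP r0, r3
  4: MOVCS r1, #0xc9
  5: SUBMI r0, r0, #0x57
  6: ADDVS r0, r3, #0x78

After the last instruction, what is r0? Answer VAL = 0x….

VAL = 0x5c

0: ✓ CMP  NZCV=0010
1: ✓ MOVGE  r0←0xb3
2: · MOVMI
3: ✓ CMP  NZCV=1010
4: ✓ MOVCS  r1←0xc9
5: ✓ SUBMI  r0←0x5c
6: · ADDVS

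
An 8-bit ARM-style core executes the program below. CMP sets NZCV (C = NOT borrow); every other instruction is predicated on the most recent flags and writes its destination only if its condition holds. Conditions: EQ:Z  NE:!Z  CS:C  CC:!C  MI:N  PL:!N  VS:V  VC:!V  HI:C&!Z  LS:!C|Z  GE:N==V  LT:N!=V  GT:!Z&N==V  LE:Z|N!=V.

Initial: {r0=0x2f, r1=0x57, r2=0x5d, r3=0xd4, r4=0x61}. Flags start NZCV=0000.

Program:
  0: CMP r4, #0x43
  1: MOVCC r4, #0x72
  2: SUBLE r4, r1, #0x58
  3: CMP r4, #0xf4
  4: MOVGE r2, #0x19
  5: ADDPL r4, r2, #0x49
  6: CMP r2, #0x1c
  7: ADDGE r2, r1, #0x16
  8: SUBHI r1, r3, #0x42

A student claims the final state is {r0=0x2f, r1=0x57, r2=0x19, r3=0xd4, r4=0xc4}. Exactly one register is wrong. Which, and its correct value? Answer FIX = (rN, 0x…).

FIX = (r4, 0x62)

[0] flags=0010 → (cmp)
[1] flags=0010 CC?F → skip
[2] flags=0010 LE?F → skip
[3] flags=0000 → (cmp)
[4] flags=0000 GE?T → r2=0x19
[5] flags=0000 PL?T → r4=0x62
[6] flags=1000 → (cmp)
[7] flags=1000 GE?F → skip
[8] flags=1000 HI?F → skip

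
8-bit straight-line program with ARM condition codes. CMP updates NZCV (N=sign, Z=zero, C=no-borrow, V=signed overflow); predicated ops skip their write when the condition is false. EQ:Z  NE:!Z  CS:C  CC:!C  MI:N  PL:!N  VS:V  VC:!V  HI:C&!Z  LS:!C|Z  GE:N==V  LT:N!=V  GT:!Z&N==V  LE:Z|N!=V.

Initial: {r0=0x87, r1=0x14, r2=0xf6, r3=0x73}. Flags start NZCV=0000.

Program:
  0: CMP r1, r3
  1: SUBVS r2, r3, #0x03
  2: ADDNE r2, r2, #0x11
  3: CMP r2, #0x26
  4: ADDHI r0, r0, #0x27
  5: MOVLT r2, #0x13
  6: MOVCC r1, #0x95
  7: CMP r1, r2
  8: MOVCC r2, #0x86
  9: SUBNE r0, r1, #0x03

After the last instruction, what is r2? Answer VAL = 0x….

0: ✓ CMP  NZCV=1000
1: · SUBVS
2: ✓ ADDNE  r2←0x07
3: ✓ CMP  NZCV=1000
4: · ADDHI
5: ✓ MOVLT  r2←0x13
6: ✓ MOVCC  r1←0x95
7: ✓ CMP  NZCV=1010
8: · MOVCC
9: ✓ SUBNE  r0←0x92

VAL = 0x13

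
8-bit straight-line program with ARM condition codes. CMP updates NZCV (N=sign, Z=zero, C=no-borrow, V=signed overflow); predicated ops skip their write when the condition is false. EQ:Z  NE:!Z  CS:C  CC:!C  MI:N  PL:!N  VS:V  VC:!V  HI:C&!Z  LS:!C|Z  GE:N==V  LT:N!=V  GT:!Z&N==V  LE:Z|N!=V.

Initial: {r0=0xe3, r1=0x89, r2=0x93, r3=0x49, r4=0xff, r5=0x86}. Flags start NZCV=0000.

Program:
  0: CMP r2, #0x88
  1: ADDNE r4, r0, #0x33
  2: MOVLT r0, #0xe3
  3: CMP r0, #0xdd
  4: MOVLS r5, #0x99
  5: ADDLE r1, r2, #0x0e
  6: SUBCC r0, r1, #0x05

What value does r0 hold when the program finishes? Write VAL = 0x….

VAL = 0xe3

0: ✓ CMP  NZCV=0010
1: ✓ ADDNE  r4←0x16
2: · MOVLT
3: ✓ CMP  NZCV=0010
4: · MOVLS
5: · ADDLE
6: · SUBCC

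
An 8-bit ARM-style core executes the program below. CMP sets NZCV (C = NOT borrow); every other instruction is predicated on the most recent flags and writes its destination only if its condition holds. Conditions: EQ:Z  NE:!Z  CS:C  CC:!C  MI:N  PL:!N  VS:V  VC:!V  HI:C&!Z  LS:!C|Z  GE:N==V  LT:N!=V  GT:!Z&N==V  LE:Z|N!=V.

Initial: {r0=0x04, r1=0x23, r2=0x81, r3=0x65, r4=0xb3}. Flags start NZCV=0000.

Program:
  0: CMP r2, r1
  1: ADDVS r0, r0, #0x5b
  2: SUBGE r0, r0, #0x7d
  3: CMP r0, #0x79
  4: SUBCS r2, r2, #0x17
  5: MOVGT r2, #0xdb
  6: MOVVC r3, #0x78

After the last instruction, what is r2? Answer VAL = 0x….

0: ✓ CMP  NZCV=0011
1: ✓ ADDVS  r0←0x5f
2: · SUBGE
3: ✓ CMP  NZCV=1000
4: · SUBCS
5: · MOVGT
6: ✓ MOVVC  r3←0x78

VAL = 0x81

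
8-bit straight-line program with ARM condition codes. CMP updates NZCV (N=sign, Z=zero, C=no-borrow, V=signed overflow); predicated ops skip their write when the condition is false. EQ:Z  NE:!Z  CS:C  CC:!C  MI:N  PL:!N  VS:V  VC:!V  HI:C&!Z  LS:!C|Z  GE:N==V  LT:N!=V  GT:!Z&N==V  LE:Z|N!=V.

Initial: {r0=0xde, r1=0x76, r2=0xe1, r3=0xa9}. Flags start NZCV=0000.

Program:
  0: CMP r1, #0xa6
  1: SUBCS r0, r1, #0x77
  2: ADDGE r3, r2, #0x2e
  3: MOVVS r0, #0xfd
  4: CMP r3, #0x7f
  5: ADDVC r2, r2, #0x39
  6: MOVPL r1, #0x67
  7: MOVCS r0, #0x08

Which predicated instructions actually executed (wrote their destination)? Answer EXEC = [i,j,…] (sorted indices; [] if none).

[0] flags=1001 → (cmp)
[1] flags=1001 CS?F → skip
[2] flags=1001 GE?T → r3=0x0f
[3] flags=1001 VS?T → r0=0xfd
[4] flags=1000 → (cmp)
[5] flags=1000 VC?T → r2=0x1a
[6] flags=1000 PL?F → skip
[7] flags=1000 CS?F → skip

EXEC = [2,3,5]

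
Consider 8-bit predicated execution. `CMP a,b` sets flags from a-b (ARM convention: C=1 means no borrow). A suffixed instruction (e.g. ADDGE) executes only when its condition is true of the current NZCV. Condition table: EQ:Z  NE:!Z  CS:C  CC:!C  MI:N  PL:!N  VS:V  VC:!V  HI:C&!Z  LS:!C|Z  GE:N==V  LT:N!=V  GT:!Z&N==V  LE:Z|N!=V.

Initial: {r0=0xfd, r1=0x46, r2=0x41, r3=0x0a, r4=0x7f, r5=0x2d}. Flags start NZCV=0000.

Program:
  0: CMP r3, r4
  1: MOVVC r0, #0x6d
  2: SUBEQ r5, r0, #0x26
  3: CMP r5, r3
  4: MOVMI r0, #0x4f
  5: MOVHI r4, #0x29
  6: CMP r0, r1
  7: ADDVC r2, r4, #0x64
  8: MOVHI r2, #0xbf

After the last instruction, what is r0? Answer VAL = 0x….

VAL = 0x6d

0: ✓ CMP  NZCV=1000
1: ✓ MOVVC  r0←0x6d
2: · SUBEQ
3: ✓ CMP  NZCV=0010
4: · MOVMI
5: ✓ MOVHI  r4←0x29
6: ✓ CMP  NZCV=0010
7: ✓ ADDVC  r2←0x8d
8: ✓ MOVHI  r2←0xbf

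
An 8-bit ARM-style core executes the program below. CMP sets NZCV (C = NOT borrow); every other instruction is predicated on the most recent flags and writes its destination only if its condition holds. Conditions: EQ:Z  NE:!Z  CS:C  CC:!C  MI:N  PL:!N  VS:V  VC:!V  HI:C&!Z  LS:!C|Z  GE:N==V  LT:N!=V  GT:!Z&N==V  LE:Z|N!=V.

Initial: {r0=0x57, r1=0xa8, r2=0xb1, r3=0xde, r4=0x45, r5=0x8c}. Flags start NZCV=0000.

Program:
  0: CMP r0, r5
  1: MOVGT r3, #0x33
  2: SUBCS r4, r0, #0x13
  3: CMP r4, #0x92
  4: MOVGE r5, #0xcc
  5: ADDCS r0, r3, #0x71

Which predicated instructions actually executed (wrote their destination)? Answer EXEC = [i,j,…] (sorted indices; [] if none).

0: ✓ CMP  NZCV=1001
1: ✓ MOVGT  r3←0x33
2: · SUBCS
3: ✓ CMP  NZCV=1001
4: ✓ MOVGE  r5←0xcc
5: · ADDCS

EXEC = [1,4]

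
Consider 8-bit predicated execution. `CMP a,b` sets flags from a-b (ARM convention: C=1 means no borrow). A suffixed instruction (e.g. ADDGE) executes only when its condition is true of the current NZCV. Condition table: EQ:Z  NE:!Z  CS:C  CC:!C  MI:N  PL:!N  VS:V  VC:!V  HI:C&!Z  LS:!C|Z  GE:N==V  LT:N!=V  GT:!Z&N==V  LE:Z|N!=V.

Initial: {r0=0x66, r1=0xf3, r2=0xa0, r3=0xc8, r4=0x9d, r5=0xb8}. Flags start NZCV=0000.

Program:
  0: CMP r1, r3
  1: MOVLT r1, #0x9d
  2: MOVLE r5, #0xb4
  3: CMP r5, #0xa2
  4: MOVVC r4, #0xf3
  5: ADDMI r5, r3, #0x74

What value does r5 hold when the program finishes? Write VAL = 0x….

0: ✓ CMP  NZCV=0010
1: · MOVLT
2: · MOVLE
3: ✓ CMP  NZCV=0010
4: ✓ MOVVC  r4←0xf3
5: · ADDMI

VAL = 0xb8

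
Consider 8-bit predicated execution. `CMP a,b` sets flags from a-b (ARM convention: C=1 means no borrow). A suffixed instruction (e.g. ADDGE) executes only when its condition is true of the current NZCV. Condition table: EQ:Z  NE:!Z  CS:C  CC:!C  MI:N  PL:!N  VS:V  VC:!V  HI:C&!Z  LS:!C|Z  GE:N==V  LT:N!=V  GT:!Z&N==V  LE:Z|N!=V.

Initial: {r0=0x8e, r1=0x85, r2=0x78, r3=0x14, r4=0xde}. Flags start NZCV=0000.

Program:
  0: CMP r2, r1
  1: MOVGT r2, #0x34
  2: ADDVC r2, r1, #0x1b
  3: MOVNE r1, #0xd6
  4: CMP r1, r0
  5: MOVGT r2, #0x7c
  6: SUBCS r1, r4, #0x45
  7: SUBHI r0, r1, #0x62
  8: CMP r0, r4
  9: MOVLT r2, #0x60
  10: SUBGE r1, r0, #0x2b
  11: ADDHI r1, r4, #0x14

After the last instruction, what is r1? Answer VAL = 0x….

VAL = 0x0c

[0] flags=1001 → (cmp)
[1] flags=1001 GT?T → r2=0x34
[2] flags=1001 VC?F → skip
[3] flags=1001 NE?T → r1=0xd6
[4] flags=0010 → (cmp)
[5] flags=0010 GT?T → r2=0x7c
[6] flags=0010 CS?T → r1=0x99
[7] flags=0010 HI?T → r0=0x37
[8] flags=0000 → (cmp)
[9] flags=0000 LT?F → skip
[10] flags=0000 GE?T → r1=0x0c
[11] flags=0000 HI?F → skip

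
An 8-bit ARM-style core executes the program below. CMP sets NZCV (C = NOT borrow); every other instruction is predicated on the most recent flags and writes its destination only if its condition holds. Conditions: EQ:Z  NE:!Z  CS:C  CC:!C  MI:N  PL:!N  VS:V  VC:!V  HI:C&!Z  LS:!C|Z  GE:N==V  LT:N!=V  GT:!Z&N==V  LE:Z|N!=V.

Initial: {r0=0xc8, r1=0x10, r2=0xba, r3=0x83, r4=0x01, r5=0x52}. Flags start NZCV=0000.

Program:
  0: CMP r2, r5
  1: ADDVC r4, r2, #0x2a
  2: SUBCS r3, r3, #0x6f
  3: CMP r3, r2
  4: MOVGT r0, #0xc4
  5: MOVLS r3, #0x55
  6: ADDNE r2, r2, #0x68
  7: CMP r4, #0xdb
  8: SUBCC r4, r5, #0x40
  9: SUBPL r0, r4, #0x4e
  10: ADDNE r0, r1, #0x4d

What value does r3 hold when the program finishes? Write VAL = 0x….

0: ✓ CMP  NZCV=0011
1: · ADDVC
2: ✓ SUBCS  r3←0x14
3: ✓ CMP  NZCV=0000
4: ✓ MOVGT  r0←0xc4
5: ✓ MOVLS  r3←0x55
6: ✓ ADDNE  r2←0x22
7: ✓ CMP  NZCV=0000
8: ✓ SUBCC  r4←0x12
9: ✓ SUBPL  r0←0xc4
10: ✓ ADDNE  r0←0x5d

VAL = 0x55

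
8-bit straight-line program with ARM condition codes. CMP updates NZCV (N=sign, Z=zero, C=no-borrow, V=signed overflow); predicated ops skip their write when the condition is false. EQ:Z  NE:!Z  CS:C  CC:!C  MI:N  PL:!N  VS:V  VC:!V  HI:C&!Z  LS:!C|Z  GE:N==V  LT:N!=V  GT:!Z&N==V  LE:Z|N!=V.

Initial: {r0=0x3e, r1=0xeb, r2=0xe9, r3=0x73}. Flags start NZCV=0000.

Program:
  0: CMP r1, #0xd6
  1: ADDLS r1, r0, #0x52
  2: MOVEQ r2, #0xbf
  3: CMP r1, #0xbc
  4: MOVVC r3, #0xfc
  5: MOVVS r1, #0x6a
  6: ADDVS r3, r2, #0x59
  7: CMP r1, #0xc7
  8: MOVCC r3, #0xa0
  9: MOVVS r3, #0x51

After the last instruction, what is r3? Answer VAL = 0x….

[0] flags=0010 → (cmp)
[1] flags=0010 LS?F → skip
[2] flags=0010 EQ?F → skip
[3] flags=0010 → (cmp)
[4] flags=0010 VC?T → r3=0xfc
[5] flags=0010 VS?F → skip
[6] flags=0010 VS?F → skip
[7] flags=0010 → (cmp)
[8] flags=0010 CC?F → skip
[9] flags=0010 VS?F → skip

VAL = 0xfc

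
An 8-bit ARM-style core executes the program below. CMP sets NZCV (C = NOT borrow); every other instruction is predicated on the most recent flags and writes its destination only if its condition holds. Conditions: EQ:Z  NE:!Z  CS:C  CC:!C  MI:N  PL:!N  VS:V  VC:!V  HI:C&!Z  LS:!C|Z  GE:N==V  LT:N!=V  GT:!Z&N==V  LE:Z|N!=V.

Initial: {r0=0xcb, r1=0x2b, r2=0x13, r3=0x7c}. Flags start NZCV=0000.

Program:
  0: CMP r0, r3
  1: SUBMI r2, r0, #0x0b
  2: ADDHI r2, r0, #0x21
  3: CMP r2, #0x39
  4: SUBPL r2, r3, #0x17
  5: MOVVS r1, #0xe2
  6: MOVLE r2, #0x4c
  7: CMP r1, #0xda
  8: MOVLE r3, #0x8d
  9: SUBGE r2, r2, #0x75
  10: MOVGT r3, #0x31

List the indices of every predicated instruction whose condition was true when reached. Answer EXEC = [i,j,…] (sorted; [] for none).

[0] flags=0011 → (cmp)
[1] flags=0011 MI?F → skip
[2] flags=0011 HI?T → r2=0xec
[3] flags=1010 → (cmp)
[4] flags=1010 PL?F → skip
[5] flags=1010 VS?F → skip
[6] flags=1010 LE?T → r2=0x4c
[7] flags=0000 → (cmp)
[8] flags=0000 LE?F → skip
[9] flags=0000 GE?T → r2=0xd7
[10] flags=0000 GT?T → r3=0x31

EXEC = [2,6,9,10]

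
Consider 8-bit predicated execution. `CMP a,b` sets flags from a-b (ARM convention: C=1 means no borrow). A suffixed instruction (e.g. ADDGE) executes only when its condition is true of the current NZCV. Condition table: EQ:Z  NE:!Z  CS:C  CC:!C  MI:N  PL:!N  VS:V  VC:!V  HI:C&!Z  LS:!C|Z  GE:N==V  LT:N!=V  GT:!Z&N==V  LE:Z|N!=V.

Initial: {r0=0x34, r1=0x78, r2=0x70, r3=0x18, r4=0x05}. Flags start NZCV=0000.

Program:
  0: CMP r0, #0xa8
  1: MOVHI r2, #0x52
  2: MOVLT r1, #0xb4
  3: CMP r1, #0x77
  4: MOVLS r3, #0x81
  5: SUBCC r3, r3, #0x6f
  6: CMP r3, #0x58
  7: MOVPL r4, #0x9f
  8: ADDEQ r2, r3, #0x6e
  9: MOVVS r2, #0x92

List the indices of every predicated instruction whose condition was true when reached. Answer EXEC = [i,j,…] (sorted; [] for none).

0: ✓ CMP  NZCV=1001
1: · MOVHI
2: · MOVLT
3: ✓ CMP  NZCV=0010
4: · MOVLS
5: · SUBCC
6: ✓ CMP  NZCV=1000
7: · MOVPL
8: · ADDEQ
9: · MOVVS

EXEC = []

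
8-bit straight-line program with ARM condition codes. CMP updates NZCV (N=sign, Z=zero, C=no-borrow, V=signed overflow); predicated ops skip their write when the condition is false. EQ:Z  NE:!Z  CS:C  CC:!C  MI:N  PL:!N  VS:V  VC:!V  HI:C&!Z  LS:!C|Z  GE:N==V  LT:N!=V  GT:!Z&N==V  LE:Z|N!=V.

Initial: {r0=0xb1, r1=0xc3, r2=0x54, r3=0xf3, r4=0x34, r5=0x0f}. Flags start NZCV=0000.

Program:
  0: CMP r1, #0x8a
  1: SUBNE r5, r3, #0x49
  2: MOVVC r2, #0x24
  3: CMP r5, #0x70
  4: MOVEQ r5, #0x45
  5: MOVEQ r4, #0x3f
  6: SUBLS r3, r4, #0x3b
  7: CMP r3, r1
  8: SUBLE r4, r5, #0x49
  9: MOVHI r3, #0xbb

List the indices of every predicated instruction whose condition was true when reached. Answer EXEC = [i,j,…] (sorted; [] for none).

EXEC = [1,2,9]

[0] flags=0010 → (cmp)
[1] flags=0010 NE?T → r5=0xaa
[2] flags=0010 VC?T → r2=0x24
[3] flags=0011 → (cmp)
[4] flags=0011 EQ?F → skip
[5] flags=0011 EQ?F → skip
[6] flags=0011 LS?F → skip
[7] flags=0010 → (cmp)
[8] flags=0010 LE?F → skip
[9] flags=0010 HI?T → r3=0xbb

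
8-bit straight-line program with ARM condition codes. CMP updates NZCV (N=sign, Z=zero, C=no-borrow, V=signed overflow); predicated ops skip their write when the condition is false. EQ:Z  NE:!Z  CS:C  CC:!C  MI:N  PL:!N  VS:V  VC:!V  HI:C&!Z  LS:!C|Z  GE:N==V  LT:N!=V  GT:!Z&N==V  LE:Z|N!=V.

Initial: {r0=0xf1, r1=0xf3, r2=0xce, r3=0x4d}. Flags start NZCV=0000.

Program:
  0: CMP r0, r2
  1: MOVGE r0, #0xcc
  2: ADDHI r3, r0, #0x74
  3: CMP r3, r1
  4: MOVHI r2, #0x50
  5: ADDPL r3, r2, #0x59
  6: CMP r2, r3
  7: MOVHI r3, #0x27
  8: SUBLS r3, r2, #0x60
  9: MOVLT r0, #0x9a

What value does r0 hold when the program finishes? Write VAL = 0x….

VAL = 0x9a

[0] flags=0010 → (cmp)
[1] flags=0010 GE?T → r0=0xcc
[2] flags=0010 HI?T → r3=0x40
[3] flags=0000 → (cmp)
[4] flags=0000 HI?F → skip
[5] flags=0000 PL?T → r3=0x27
[6] flags=1010 → (cmp)
[7] flags=1010 HI?T → r3=0x27
[8] flags=1010 LS?F → skip
[9] flags=1010 LT?T → r0=0x9a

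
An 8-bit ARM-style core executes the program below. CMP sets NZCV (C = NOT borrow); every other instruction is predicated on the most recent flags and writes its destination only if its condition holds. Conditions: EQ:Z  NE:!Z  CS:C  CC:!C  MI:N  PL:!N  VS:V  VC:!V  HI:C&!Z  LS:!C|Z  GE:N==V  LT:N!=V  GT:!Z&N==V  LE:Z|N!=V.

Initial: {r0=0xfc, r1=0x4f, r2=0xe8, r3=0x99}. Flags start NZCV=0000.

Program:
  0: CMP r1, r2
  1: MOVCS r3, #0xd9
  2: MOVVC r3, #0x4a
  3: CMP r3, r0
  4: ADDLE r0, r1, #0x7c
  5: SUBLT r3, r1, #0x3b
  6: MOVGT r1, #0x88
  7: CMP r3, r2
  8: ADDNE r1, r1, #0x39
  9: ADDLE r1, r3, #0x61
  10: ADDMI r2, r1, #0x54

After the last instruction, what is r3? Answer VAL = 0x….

0: ✓ CMP  NZCV=0000
1: · MOVCS
2: ✓ MOVVC  r3←0x4a
3: ✓ CMP  NZCV=0000
4: · ADDLE
5: · SUBLT
6: ✓ MOVGT  r1←0x88
7: ✓ CMP  NZCV=0000
8: ✓ ADDNE  r1←0xc1
9: · ADDLE
10: · ADDMI

VAL = 0x4a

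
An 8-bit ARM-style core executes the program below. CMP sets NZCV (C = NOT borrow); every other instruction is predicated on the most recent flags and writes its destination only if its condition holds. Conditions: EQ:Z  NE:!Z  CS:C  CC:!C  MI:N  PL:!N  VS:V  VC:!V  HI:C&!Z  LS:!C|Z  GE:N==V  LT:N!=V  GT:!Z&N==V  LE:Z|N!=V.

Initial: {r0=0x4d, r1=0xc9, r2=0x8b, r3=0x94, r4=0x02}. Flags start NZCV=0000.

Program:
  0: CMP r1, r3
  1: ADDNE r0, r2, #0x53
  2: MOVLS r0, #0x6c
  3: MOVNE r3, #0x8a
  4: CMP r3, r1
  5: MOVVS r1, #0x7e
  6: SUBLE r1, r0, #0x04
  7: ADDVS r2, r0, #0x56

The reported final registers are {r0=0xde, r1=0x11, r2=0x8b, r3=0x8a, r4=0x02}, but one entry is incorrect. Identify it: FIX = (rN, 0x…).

FIX = (r1, 0xda)

[0] flags=0010 → (cmp)
[1] flags=0010 NE?T → r0=0xde
[2] flags=0010 LS?F → skip
[3] flags=0010 NE?T → r3=0x8a
[4] flags=1000 → (cmp)
[5] flags=1000 VS?F → skip
[6] flags=1000 LE?T → r1=0xda
[7] flags=1000 VS?F → skip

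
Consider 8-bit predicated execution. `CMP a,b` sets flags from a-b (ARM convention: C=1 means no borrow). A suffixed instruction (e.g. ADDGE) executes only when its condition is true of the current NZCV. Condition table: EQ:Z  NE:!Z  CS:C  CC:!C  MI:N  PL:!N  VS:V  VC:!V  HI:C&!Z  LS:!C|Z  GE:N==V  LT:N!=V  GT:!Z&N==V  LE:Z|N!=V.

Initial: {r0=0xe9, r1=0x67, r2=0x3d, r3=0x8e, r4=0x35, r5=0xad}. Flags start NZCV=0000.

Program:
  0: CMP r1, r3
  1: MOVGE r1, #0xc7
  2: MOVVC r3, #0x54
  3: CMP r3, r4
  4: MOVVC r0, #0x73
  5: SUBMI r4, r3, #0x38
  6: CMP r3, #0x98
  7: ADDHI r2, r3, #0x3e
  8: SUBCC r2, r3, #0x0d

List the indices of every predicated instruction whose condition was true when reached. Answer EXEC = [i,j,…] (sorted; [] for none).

EXEC = [1,8]

0: ✓ CMP  NZCV=1001
1: ✓ MOVGE  r1←0xc7
2: · MOVVC
3: ✓ CMP  NZCV=0011
4: · MOVVC
5: · SUBMI
6: ✓ CMP  NZCV=1000
7: · ADDHI
8: ✓ SUBCC  r2←0x81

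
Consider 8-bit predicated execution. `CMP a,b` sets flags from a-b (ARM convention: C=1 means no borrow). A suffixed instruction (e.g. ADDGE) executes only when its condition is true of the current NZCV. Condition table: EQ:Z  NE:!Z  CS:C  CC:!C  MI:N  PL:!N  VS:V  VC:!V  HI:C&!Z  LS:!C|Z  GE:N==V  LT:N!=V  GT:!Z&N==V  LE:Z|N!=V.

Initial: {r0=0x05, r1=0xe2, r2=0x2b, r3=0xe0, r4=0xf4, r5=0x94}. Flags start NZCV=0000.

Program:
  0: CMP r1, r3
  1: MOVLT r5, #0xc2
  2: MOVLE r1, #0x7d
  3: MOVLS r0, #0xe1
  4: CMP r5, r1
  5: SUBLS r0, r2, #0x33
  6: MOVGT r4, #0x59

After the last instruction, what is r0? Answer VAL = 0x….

[0] flags=0010 → (cmp)
[1] flags=0010 LT?F → skip
[2] flags=0010 LE?F → skip
[3] flags=0010 LS?F → skip
[4] flags=1000 → (cmp)
[5] flags=1000 LS?T → r0=0xf8
[6] flags=1000 GT?F → skip

VAL = 0xf8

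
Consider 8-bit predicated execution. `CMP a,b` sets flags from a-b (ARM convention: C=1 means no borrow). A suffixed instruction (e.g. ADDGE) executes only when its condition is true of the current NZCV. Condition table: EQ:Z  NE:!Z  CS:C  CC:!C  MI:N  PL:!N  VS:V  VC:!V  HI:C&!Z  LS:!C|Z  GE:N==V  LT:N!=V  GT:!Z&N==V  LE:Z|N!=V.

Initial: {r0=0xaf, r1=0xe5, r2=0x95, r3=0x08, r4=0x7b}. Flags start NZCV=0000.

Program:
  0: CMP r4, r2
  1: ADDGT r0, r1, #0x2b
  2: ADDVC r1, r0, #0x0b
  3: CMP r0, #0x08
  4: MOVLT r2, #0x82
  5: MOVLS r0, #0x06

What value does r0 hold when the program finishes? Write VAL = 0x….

VAL = 0x10

0: ✓ CMP  NZCV=1001
1: ✓ ADDGT  r0←0x10
2: · ADDVC
3: ✓ CMP  NZCV=0010
4: · MOVLT
5: · MOVLS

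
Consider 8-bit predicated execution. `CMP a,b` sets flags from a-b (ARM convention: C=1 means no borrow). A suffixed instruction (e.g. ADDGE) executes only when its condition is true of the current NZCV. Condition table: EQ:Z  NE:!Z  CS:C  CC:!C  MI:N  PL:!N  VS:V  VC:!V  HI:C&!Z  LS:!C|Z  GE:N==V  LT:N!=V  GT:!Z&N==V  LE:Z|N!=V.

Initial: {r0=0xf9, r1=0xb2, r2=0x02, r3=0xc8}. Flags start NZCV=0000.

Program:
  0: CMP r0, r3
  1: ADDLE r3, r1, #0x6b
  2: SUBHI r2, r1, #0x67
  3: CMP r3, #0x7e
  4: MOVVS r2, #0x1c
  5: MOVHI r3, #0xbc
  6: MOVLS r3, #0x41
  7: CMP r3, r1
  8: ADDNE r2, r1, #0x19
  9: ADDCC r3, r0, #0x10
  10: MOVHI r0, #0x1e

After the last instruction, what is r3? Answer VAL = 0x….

VAL = 0xbc

[0] flags=0010 → (cmp)
[1] flags=0010 LE?F → skip
[2] flags=0010 HI?T → r2=0x4b
[3] flags=0011 → (cmp)
[4] flags=0011 VS?T → r2=0x1c
[5] flags=0011 HI?T → r3=0xbc
[6] flags=0011 LS?F → skip
[7] flags=0010 → (cmp)
[8] flags=0010 NE?T → r2=0xcb
[9] flags=0010 CC?F → skip
[10] flags=0010 HI?T → r0=0x1e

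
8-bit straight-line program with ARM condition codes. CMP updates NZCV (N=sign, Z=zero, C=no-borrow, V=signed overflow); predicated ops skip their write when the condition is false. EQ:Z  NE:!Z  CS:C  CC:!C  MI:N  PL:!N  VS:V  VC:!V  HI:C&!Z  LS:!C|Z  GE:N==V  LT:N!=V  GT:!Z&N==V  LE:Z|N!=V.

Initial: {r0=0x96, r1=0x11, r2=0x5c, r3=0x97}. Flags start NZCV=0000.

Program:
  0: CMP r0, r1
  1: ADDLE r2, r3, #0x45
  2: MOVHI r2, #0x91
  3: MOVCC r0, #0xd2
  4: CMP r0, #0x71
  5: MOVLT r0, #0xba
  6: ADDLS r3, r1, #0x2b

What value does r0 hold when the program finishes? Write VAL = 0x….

VAL = 0xba

[0] flags=1010 → (cmp)
[1] flags=1010 LE?T → r2=0xdc
[2] flags=1010 HI?T → r2=0x91
[3] flags=1010 CC?F → skip
[4] flags=0011 → (cmp)
[5] flags=0011 LT?T → r0=0xba
[6] flags=0011 LS?F → skip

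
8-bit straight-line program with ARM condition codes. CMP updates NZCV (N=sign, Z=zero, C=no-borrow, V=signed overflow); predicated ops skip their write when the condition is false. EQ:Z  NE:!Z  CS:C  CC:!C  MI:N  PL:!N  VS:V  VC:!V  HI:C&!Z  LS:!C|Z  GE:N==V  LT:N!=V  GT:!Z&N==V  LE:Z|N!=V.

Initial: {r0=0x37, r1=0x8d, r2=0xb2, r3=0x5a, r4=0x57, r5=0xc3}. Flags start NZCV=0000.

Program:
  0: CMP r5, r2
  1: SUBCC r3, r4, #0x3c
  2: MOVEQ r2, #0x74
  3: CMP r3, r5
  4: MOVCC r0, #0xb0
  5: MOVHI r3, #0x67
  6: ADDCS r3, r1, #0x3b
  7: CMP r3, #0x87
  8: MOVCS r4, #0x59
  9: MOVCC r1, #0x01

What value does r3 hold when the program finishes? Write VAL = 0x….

0: ✓ CMP  NZCV=0010
1: · SUBCC
2: · MOVEQ
3: ✓ CMP  NZCV=1001
4: ✓ MOVCC  r0←0xb0
5: · MOVHI
6: · ADDCS
7: ✓ CMP  NZCV=1001
8: · MOVCS
9: ✓ MOVCC  r1←0x01

VAL = 0x5a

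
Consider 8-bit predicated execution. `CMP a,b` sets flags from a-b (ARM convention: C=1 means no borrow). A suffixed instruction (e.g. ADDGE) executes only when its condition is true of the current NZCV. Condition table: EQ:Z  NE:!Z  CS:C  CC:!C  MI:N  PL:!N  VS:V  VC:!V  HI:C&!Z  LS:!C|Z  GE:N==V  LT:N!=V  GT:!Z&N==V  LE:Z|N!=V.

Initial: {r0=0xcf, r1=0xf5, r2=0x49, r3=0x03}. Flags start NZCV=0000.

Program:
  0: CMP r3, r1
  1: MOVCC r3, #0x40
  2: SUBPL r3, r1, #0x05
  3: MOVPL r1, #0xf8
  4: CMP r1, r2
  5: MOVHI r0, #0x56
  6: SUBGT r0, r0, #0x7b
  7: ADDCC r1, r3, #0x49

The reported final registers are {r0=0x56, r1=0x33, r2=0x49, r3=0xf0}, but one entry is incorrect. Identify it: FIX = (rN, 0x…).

0: ✓ CMP  NZCV=0000
1: ✓ MOVCC  r3←0x40
2: ✓ SUBPL  r3←0xf0
3: ✓ MOVPL  r1←0xf8
4: ✓ CMP  NZCV=1010
5: ✓ MOVHI  r0←0x56
6: · SUBGT
7: · ADDCC

FIX = (r1, 0xf8)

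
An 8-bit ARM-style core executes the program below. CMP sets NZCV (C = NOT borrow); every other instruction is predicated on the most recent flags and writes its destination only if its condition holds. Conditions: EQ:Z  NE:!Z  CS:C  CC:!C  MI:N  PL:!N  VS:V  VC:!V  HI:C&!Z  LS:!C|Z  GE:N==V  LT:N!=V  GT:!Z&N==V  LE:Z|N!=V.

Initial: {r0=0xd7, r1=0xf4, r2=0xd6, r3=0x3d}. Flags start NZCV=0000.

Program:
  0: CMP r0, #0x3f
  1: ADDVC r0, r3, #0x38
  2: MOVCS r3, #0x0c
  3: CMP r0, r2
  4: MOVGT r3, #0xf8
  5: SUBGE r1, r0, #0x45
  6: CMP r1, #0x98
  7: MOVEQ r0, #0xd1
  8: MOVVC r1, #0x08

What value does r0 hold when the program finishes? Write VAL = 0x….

VAL = 0x75

0: ✓ CMP  NZCV=1010
1: ✓ ADDVC  r0←0x75
2: ✓ MOVCS  r3←0x0c
3: ✓ CMP  NZCV=1001
4: ✓ MOVGT  r3←0xf8
5: ✓ SUBGE  r1←0x30
6: ✓ CMP  NZCV=1001
7: · MOVEQ
8: · MOVVC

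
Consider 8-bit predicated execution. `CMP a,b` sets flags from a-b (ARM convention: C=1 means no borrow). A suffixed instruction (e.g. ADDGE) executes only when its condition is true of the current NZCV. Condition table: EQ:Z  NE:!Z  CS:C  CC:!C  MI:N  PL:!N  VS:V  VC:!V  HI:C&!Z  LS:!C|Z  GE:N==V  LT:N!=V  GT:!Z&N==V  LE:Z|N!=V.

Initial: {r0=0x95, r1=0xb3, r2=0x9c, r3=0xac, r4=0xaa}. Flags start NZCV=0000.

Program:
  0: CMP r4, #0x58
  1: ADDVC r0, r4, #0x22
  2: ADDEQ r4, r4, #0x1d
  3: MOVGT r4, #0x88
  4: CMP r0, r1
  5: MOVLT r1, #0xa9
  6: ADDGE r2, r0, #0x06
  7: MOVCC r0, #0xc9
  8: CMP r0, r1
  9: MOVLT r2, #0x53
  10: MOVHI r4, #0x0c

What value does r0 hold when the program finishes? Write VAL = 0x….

VAL = 0xc9

[0] flags=0011 → (cmp)
[1] flags=0011 VC?F → skip
[2] flags=0011 EQ?F → skip
[3] flags=0011 GT?F → skip
[4] flags=1000 → (cmp)
[5] flags=1000 LT?T → r1=0xa9
[6] flags=1000 GE?F → skip
[7] flags=1000 CC?T → r0=0xc9
[8] flags=0010 → (cmp)
[9] flags=0010 LT?F → skip
[10] flags=0010 HI?T → r4=0x0c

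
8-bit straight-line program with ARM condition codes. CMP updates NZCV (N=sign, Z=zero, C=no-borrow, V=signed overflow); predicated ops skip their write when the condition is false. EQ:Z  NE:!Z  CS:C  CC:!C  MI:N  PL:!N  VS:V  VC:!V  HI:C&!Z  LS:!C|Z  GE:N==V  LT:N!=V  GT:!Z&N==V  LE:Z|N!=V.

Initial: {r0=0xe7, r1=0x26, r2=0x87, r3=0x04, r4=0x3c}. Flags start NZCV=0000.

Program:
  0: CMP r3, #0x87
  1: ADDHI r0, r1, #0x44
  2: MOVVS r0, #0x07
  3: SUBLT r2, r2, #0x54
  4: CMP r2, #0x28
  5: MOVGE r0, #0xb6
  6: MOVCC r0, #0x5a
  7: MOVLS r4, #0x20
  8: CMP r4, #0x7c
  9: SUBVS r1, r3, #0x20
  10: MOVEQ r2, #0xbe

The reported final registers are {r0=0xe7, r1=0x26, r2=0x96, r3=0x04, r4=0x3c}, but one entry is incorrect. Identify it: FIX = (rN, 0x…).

0: ✓ CMP  NZCV=0000
1: · ADDHI
2: · MOVVS
3: · SUBLT
4: ✓ CMP  NZCV=0011
5: · MOVGE
6: · MOVCC
7: · MOVLS
8: ✓ CMP  NZCV=1000
9: · SUBVS
10: · MOVEQ

FIX = (r2, 0x87)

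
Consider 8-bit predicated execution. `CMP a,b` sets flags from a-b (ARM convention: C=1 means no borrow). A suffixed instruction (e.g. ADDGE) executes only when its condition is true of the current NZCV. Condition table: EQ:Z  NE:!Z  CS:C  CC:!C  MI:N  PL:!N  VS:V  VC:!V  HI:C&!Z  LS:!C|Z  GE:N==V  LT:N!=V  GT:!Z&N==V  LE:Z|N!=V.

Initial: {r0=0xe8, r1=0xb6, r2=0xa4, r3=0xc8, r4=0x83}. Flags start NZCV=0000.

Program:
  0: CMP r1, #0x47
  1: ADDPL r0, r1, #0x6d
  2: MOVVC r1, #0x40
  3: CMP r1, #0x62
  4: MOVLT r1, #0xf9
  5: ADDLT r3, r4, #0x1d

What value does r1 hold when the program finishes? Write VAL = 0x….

0: ✓ CMP  NZCV=0011
1: ✓ ADDPL  r0←0x23
2: · MOVVC
3: ✓ CMP  NZCV=0011
4: ✓ MOVLT  r1←0xf9
5: ✓ ADDLT  r3←0xa0

VAL = 0xf9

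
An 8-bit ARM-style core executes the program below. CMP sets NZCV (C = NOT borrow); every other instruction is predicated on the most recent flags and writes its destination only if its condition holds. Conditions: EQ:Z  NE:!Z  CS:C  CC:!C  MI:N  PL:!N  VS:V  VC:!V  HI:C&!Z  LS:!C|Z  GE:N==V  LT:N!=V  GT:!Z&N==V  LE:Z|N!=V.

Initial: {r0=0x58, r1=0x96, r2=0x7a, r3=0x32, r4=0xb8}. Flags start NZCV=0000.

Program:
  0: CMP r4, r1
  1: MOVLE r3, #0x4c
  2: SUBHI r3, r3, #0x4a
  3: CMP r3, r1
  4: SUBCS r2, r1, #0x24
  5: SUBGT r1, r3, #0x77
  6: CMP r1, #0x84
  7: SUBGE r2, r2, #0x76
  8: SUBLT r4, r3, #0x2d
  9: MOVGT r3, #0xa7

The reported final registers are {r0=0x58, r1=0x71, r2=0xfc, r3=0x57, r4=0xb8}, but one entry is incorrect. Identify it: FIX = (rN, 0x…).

FIX = (r3, 0xa7)

[0] flags=0010 → (cmp)
[1] flags=0010 LE?F → skip
[2] flags=0010 HI?T → r3=0xe8
[3] flags=0010 → (cmp)
[4] flags=0010 CS?T → r2=0x72
[5] flags=0010 GT?T → r1=0x71
[6] flags=1001 → (cmp)
[7] flags=1001 GE?T → r2=0xfc
[8] flags=1001 LT?F → skip
[9] flags=1001 GT?T → r3=0xa7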